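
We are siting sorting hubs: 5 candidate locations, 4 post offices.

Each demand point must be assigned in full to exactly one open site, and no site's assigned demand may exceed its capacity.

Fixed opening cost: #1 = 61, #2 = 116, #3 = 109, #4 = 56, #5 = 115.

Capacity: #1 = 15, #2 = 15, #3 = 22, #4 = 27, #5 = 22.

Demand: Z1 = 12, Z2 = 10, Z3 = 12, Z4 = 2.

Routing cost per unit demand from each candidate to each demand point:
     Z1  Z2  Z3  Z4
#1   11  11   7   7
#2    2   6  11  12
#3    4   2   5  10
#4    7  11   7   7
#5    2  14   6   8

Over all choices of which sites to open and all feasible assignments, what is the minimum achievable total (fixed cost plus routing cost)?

331

Open {#3, #4}; cheapest assignment that respects the capacities:
  #3 (cap 22, load 22): Z1, Z2 — cost 12×4 + 10×2 = 68
  #4 (cap 27, load 14): Z3, Z4 — cost 12×7 + 2×7 = 98
  Shipping 166, fixed 165 → total 331.
  Any other capacity-feasible assignment to {#3, #4} ships for at least 166.
Compare {#1, #3}: its best feasible assignment gives total 336.
Compare {#3, #5}: its best feasible assignment gives total 344.
Every other set of open sites that can feasibly serve all demand totals ≥ 336 even under its best assignment. Minimum: 331.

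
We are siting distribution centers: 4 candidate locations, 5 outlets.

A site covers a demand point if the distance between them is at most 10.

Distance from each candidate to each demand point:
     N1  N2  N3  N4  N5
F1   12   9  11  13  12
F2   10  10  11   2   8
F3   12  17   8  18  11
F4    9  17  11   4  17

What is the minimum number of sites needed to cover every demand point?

Coverage sets (demand points within 10 of each site):
  F1: {N2}
  F2: {N1, N2, N4, N5}
  F3: {N3}
  F4: {N1, N4}
No single site covers all 5 demand points.
But {F2, F3} covers everything, so the minimum is 2.

2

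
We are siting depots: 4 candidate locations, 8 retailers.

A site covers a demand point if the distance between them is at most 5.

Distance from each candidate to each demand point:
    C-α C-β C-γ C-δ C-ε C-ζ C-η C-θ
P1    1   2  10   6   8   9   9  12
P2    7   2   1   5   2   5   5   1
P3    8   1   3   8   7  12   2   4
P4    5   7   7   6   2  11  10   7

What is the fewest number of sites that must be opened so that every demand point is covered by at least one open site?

2

Coverage sets (demand points within 5 of each site):
  P1: {C-α, C-β}
  P2: {C-β, C-γ, C-δ, C-ε, C-ζ, C-η, C-θ}
  P3: {C-β, C-γ, C-η, C-θ}
  P4: {C-α, C-ε}
No single site covers all 8 demand points.
But {P1, P2} covers everything, so the minimum is 2.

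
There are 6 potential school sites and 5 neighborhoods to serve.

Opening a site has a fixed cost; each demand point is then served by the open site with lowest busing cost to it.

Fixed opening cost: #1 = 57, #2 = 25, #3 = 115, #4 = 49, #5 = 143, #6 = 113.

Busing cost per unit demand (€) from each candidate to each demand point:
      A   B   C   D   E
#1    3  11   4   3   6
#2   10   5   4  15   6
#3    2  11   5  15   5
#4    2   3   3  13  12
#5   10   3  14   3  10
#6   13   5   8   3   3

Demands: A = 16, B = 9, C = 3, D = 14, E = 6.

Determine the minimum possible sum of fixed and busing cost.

Open {#1, #4}: assign each demand point to its cheapest open site.
  A→#4 16×2=32, B→#4 9×3=27, C→#4 3×3=9, D→#1 14×3=42, E→#1 6×6=36
  busing cost 146, fixed 106 → total 252.
Compare {#1, #2}: busing cost 183 + fixed 82 = 265.
Compare {#1, #2, #4}: busing cost 146 + fixed 131 = 277.
Compare {#4, #6}: busing cost 128 + fixed 162 = 290.
All other subsets cost ≥ 265. Minimum total cost: 252.

252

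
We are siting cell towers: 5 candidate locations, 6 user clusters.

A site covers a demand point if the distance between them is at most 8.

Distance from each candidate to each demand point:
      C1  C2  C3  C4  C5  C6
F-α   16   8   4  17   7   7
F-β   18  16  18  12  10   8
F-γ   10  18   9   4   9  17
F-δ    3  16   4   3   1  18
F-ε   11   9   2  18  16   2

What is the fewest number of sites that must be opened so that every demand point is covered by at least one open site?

Coverage sets (demand points within 8 of each site):
  F-α: {C2, C3, C5, C6}
  F-β: {C6}
  F-γ: {C4}
  F-δ: {C1, C3, C4, C5}
  F-ε: {C3, C6}
No single site covers all 6 demand points.
But {F-α, F-δ} covers everything, so the minimum is 2.

2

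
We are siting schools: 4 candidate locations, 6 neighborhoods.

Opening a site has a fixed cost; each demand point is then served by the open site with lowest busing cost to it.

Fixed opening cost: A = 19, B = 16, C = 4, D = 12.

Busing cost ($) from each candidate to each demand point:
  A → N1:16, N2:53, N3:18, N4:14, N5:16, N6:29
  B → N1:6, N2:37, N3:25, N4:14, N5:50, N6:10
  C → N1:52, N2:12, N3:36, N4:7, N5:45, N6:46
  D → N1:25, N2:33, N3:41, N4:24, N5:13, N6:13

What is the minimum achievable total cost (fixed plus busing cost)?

Open {B, C, D}: assign each demand point to its cheapest open site.
  N1→B 6, N2→C 12, N3→B 25, N4→C 7, N5→D 13, N6→B 10
  busing cost 73, fixed 32 → total 105.
Compare {A, B, C}: busing cost 69 + fixed 39 = 108.
Compare {A, C, D}: busing cost 79 + fixed 35 = 114.
Compare {A, B, C, D}: busing cost 66 + fixed 51 = 117.
All other subsets cost ≥ 108. Minimum total cost: 105.

105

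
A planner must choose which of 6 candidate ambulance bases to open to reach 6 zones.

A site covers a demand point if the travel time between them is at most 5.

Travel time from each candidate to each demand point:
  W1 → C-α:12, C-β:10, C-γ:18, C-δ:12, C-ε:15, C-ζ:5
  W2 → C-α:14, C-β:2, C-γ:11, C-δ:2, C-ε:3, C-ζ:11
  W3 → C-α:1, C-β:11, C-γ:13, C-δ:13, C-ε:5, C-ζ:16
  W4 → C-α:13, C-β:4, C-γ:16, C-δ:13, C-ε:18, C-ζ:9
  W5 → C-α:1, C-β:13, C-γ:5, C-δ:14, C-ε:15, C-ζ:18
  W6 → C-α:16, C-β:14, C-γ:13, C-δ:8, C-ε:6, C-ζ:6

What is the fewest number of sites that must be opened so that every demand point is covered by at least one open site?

Coverage sets (demand points within 5 of each site):
  W1: {C-ζ}
  W2: {C-β, C-δ, C-ε}
  W3: {C-α, C-ε}
  W4: {C-β}
  W5: {C-α, C-γ}
  W6: {}
No 2 sites suffice: every size-2 union leaves at least one demand point uncovered.
But {W1, W2, W5} covers everything, so the minimum is 3.

3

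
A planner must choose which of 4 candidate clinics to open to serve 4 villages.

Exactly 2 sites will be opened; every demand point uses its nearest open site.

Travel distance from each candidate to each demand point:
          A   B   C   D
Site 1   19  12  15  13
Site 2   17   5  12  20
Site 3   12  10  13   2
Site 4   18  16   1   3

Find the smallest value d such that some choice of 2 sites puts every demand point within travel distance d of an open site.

12

Open {Site 2, Site 3}.
  Farthest demand point is A at travel distance 12 (to Site 3); all others are ≤ 12.
With {Site 3, Site 4} the worst case is 12.
With {Site 1, Site 3} the worst case is 13.
No size-2 selection achieves below 12.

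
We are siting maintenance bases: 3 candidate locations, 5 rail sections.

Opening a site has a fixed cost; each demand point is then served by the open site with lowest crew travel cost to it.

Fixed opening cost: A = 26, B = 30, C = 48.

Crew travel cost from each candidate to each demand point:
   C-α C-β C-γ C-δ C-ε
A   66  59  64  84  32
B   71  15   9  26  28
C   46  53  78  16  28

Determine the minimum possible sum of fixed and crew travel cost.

179

Open {B}: assign each demand point to its cheapest open site.
  C-α→B 71, C-β→B 15, C-γ→B 9, C-δ→B 26, C-ε→B 28
  crew travel cost 149, fixed 30 → total 179.
Compare {B, C}: crew travel cost 114 + fixed 78 = 192.
Compare {A, B}: crew travel cost 144 + fixed 56 = 200.
Compare {A, B, C}: crew travel cost 114 + fixed 104 = 218.
All other subsets cost ≥ 192. Minimum total cost: 179.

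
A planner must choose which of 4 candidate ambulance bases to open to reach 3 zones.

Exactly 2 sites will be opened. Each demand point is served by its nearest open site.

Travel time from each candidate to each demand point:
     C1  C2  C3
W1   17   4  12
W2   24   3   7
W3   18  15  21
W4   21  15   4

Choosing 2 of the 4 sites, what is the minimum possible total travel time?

Open {W1, W4}.
  C1→W1 17, C2→W1 4, C3→W4 4  ⇒ total 25.
Compare {W1, W2}: total 27.
Compare {W2, W3}: total 28.
No size-2 selection does better; minimum is 25.

25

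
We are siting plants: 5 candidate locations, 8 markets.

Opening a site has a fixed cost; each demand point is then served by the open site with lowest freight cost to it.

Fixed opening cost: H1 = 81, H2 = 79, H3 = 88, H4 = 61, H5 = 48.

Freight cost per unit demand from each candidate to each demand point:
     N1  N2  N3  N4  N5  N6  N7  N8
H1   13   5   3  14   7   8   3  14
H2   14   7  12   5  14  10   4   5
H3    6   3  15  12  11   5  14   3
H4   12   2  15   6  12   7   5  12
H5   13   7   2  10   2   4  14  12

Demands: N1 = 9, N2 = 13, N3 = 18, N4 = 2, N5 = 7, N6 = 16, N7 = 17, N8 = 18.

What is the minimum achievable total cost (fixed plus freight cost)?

Open {H3, H4, H5}: assign each demand point to its cheapest open site.
  N1→H3 9×6=54, N2→H4 13×2=26, N3→H5 18×2=36, N4→H4 2×6=12, N5→H5 7×2=14, N6→H5 16×4=64, N7→H4 17×5=85, N8→H3 18×3=54
  freight cost 345, fixed 197 → total 542.
Compare {H1, H3, H5}: freight cost 332 + fixed 217 = 549.
Compare {H2, H3, H5}: freight cost 339 + fixed 215 = 554.
Compare {H1, H3}: freight cost 405 + fixed 169 = 574.
All other subsets cost ≥ 549. Minimum total cost: 542.

542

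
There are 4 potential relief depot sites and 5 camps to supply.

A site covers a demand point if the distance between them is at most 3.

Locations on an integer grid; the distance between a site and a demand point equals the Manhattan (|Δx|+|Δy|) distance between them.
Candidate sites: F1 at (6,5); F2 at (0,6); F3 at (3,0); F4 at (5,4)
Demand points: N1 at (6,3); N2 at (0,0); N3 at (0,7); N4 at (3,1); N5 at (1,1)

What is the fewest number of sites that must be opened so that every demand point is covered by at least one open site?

3

Coverage sets (demand points within 3 of each site):
  F1: {N1}
  F2: {N3}
  F3: {N2, N4, N5}
  F4: {N1}
No 2 sites suffice: every size-2 union leaves at least one demand point uncovered.
But {F1, F2, F3} covers everything, so the minimum is 3.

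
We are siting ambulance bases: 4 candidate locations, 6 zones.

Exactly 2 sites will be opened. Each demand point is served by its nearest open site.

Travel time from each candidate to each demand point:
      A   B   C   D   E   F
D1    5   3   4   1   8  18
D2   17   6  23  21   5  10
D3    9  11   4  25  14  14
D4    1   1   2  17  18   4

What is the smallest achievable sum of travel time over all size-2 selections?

17

Open {D1, D4}.
  A→D4 1, B→D4 1, C→D4 2, D→D1 1, E→D1 8, F→D4 4  ⇒ total 17.
Compare {D1, D2}: total 28.
Compare {D2, D4}: total 30.
No size-2 selection does better; minimum is 17.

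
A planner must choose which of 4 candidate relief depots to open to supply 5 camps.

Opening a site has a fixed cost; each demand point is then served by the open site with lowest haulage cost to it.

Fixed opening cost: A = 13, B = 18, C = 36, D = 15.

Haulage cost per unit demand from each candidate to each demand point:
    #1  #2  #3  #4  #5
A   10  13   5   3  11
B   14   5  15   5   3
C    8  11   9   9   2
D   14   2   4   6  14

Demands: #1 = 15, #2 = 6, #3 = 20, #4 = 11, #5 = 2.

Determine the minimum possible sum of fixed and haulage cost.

Open {A, C, D}: assign each demand point to its cheapest open site.
  #1→C 15×8=120, #2→D 6×2=12, #3→D 20×4=80, #4→A 11×3=33, #5→C 2×2=4
  haulage cost 249, fixed 64 → total 313.
Compare {A, D}: haulage cost 297 + fixed 28 = 325.
Compare {A, B, D}: haulage cost 281 + fixed 46 = 327.
Compare {A, B, C, D}: haulage cost 249 + fixed 82 = 331.
All other subsets cost ≥ 325. Minimum total cost: 313.

313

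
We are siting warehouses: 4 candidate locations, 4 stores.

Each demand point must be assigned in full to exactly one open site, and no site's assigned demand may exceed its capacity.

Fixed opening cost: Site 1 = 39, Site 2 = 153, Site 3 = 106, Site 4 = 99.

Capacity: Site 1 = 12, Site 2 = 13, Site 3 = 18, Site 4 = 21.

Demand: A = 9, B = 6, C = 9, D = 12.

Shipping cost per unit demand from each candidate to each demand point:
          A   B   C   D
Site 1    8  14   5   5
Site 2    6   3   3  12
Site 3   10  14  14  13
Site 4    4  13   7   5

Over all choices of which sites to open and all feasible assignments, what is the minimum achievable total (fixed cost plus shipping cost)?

450

Open {Site 1, Site 2, Site 4}; cheapest assignment that respects the capacities:
  Site 1 (cap 12, load 9): C — cost 9×5 = 45
  Site 2 (cap 13, load 6): B — cost 6×3 = 18
  Site 4 (cap 21, load 21): A, D — cost 9×4 + 12×5 = 96
  Shipping 159, fixed 291 → total 450.
  Any other capacity-feasible assignment to {Site 1, Site 2, Site 4} ships for at least 159.
Compare {Site 1, Site 3, Site 4}: its best feasible assignment gives total 469.
Compare {Site 3, Site 4}: its best feasible assignment gives total 502.
Every other set of open sites that can feasibly serve all demand totals ≥ 469 even under its best assignment. Minimum: 450.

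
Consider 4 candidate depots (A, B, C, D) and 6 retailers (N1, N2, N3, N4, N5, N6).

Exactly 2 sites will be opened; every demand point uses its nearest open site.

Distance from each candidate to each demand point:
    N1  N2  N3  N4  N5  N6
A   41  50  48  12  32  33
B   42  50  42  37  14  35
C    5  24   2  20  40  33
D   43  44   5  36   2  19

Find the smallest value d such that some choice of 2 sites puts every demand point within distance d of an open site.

24

Open {C, D}.
  Farthest demand point is N2 at distance 24 (to C); all others are ≤ 24.
With {A, C} the worst case is 33.
With {B, C} the worst case is 33.
No size-2 selection achieves below 24.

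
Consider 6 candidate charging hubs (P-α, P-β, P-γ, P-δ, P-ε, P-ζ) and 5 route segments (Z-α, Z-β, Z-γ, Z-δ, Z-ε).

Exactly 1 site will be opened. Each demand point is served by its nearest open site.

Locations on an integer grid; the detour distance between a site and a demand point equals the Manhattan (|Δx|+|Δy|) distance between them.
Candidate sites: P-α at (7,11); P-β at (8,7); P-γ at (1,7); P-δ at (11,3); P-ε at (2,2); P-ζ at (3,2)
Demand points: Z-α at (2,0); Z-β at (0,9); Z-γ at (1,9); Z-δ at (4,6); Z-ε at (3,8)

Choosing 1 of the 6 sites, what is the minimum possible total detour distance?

20

Open {P-γ}.
  Z-α→P-γ 8, Z-β→P-γ 3, Z-γ→P-γ 2, Z-δ→P-γ 4, Z-ε→P-γ 3  ⇒ total 20.
Compare {P-ε}: total 32.
Compare {P-ζ}: total 33.
No size-1 selection does better; minimum is 20.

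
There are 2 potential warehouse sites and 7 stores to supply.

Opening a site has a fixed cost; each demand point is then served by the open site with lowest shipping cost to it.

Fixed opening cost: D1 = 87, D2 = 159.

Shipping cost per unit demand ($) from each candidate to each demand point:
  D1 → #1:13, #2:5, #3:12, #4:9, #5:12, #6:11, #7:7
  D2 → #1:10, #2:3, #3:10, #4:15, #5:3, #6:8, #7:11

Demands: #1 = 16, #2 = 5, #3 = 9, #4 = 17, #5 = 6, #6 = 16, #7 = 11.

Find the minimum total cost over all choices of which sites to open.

887

Open {D1, D2}: assign each demand point to its cheapest open site.
  #1→D2 16×10=160, #2→D2 5×3=15, #3→D2 9×10=90, #4→D1 17×9=153, #5→D2 6×3=18, #6→D2 16×8=128, #7→D1 11×7=77
  shipping cost 641, fixed 246 → total 887.
Compare {D1}: shipping cost 819 + fixed 87 = 906.
Compare {D2}: shipping cost 787 + fixed 159 = 946.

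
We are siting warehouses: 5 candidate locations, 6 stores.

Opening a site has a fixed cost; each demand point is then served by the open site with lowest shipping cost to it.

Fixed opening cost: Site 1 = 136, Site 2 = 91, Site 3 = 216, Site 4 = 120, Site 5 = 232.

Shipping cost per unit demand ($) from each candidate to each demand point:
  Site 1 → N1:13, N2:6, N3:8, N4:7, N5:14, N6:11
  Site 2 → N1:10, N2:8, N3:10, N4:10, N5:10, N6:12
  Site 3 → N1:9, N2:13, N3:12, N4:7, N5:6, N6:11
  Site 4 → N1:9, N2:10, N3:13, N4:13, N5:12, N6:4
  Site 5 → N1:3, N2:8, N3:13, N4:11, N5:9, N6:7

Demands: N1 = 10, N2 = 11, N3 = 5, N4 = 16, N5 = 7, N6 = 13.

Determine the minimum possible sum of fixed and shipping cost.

Open {Site 1, Site 4}: assign each demand point to its cheapest open site.
  N1→Site 4 10×9=90, N2→Site 1 11×6=66, N3→Site 1 5×8=40, N4→Site 1 16×7=112, N5→Site 4 7×12=84, N6→Site 4 13×4=52
  shipping cost 444, fixed 256 → total 700.
Compare {Site 2}: shipping cost 624 + fixed 91 = 715.
Compare {Site 2, Site 4}: shipping cost 510 + fixed 211 = 721.
Compare {Site 1}: shipping cost 589 + fixed 136 = 725.
All other subsets cost ≥ 715. Minimum total cost: 700.

700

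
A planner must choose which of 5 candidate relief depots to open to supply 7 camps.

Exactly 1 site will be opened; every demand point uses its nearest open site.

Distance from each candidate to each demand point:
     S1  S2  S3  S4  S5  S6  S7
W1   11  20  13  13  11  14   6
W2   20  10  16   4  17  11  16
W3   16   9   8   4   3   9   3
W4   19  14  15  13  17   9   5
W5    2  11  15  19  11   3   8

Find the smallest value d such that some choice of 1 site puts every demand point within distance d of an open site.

Open {W3}.
  Farthest demand point is S1 at distance 16 (to W3); all others are ≤ 16.
With {W4} the worst case is 19.
With {W5} the worst case is 19.
No size-1 selection achieves below 16.

16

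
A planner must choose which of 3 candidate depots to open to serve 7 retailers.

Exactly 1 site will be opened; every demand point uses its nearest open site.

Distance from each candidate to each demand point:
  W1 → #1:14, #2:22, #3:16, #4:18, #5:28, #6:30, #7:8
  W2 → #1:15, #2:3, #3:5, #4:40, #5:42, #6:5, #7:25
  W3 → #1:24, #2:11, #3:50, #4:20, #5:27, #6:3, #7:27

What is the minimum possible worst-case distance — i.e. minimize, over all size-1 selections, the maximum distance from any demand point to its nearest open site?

30

Open {W1}.
  Farthest demand point is #6 at distance 30 (to W1); all others are ≤ 30.
With {W2} the worst case is 42.
With {W3} the worst case is 50.
No size-1 selection achieves below 30.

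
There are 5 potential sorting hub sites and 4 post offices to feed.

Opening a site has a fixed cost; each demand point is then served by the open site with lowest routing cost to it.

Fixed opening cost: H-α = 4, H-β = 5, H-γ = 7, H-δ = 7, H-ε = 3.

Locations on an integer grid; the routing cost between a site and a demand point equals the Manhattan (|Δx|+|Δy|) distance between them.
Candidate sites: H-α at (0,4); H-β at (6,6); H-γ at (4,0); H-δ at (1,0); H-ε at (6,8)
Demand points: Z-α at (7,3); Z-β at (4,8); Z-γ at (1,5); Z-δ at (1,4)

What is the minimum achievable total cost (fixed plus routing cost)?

18

Open {H-α, H-ε}: assign each demand point to its cheapest open site.
  Z-α→H-ε 6, Z-β→H-ε 2, Z-γ→H-α 2, Z-δ→H-α 1
  routing cost 11, fixed 7 → total 18.
Compare {H-α, H-β}: routing cost 11 + fixed 9 = 20.
Compare {H-α, H-β, H-ε}: routing cost 9 + fixed 12 = 21.
Compare {H-α}: routing cost 19 + fixed 4 = 23.
All other subsets cost ≥ 20. Minimum total cost: 18.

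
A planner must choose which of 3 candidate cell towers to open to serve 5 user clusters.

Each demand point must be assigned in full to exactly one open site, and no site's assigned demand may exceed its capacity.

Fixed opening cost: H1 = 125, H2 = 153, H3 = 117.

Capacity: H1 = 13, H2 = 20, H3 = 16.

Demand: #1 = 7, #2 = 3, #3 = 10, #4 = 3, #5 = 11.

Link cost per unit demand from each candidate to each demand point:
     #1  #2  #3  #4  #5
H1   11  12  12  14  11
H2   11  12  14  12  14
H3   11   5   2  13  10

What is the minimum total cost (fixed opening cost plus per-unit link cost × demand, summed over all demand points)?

575

Open {H2, H3}; cheapest assignment that respects the capacities:
  H2 (cap 20, load 18): #1, #5 — cost 7×11 + 11×14 = 231
  H3 (cap 16, load 16): #2, #3, #4 — cost 3×5 + 10×2 + 3×13 = 74
  Shipping 305, fixed 270 → total 575.
  Any other capacity-feasible assignment to {H2, H3} ships for at least 305.
Compare {H1, H2, H3}: its best feasible assignment gives total 664.
Every other set of open sites that can feasibly serve all demand totals ≥ 664 even under its best assignment. Minimum: 575.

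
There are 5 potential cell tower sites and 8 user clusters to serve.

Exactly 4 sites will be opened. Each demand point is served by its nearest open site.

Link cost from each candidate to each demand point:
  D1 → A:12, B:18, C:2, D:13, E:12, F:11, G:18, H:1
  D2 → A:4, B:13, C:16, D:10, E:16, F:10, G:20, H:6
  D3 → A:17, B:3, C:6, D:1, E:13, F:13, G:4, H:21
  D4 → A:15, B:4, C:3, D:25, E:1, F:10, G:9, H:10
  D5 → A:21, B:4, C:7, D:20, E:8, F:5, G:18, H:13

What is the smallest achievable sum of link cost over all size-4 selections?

26

Open {D1, D2, D3, D4}.
  A→D2 4, B→D3 3, C→D1 2, D→D3 1, E→D4 1, F→D2 10, G→D3 4, H→D1 1  ⇒ total 26.
Compare {D2, D3, D4, D5}: total 27.
Compare {D1, D2, D3, D5}: total 28.
No size-4 selection does better; minimum is 26.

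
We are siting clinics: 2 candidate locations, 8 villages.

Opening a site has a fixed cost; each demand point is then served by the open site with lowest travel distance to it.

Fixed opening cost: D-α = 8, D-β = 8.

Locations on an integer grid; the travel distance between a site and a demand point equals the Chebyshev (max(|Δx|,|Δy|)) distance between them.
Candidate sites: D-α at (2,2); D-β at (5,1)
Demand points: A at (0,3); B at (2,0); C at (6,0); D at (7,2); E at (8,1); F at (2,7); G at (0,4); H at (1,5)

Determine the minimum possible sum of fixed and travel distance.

36

Open {D-α, D-β}: assign each demand point to its cheapest open site.
  A→D-α 2, B→D-α 2, C→D-β 1, D→D-β 2, E→D-β 3, F→D-α 5, G→D-α 2, H→D-α 3
  travel distance 20, fixed 16 → total 36.
Compare {D-α}: travel distance 29 + fixed 8 = 37.
Compare {D-β}: travel distance 29 + fixed 8 = 37.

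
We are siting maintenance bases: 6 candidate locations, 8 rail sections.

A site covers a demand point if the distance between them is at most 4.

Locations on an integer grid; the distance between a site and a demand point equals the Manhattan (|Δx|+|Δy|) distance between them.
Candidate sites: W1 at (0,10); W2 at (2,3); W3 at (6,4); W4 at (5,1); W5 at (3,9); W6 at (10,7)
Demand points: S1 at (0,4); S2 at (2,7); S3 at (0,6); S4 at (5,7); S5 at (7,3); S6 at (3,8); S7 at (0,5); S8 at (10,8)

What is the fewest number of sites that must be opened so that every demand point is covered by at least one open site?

5

Coverage sets (demand points within 4 of each site):
  W1: {S3}
  W2: {S1, S2, S7}
  W3: {S4, S5}
  W4: {S5}
  W5: {S2, S4, S6}
  W6: {S8}
No 4 sites suffice: every size-4 union leaves at least one demand point uncovered.
But {W1, W2, W3, W5, W6} covers everything, so the minimum is 5.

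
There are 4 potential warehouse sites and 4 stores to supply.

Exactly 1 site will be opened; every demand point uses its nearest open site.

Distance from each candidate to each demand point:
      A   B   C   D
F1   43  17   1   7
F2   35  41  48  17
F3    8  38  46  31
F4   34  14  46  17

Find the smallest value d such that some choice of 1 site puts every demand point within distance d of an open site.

Open {F1}.
  Farthest demand point is A at distance 43 (to F1); all others are ≤ 43.
With {F3} the worst case is 46.
With {F4} the worst case is 46.
No size-1 selection achieves below 43.

43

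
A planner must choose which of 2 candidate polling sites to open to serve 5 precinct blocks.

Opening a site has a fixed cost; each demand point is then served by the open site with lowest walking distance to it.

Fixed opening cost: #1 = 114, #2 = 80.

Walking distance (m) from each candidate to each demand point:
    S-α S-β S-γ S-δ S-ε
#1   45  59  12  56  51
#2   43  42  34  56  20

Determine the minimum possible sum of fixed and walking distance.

Open {#2}: assign each demand point to its cheapest open site.
  S-α→#2 43, S-β→#2 42, S-γ→#2 34, S-δ→#2 56, S-ε→#2 20
  walking distance 195, fixed 80 → total 275.
Compare {#1}: walking distance 223 + fixed 114 = 337.
Compare {#1, #2}: walking distance 173 + fixed 194 = 367.

275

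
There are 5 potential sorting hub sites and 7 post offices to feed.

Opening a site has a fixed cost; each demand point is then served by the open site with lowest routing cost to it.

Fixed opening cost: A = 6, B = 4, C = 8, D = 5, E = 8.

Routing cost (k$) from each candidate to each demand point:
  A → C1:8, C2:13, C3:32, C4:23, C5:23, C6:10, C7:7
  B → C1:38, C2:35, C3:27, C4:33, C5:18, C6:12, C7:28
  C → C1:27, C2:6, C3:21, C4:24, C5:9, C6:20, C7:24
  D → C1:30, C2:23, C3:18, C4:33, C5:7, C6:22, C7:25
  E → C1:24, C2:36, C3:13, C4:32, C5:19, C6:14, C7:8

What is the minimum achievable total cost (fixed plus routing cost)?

Open {A, D}: assign each demand point to its cheapest open site.
  C1→A 8, C2→A 13, C3→D 18, C4→A 23, C5→D 7, C6→A 10, C7→A 7
  routing cost 86, fixed 11 → total 97.
Compare {A, C}: routing cost 84 + fixed 14 = 98.
Compare {A, C, D}: routing cost 79 + fixed 19 = 98.
Compare {A, C, E}: routing cost 76 + fixed 22 = 98.
All other subsets cost ≥ 98. Minimum total cost: 97.

97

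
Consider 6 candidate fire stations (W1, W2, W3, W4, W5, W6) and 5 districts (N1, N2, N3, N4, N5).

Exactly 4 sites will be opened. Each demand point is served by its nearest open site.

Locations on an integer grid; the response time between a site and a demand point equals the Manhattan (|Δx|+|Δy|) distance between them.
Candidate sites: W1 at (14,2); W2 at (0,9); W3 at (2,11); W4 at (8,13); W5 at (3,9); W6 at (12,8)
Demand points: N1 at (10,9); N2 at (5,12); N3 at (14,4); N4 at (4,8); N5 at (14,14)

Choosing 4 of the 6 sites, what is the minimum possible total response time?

18

Open {W1, W4, W5, W6}.
  N1→W6 3, N2→W4 4, N3→W1 2, N4→W5 2, N5→W4 7  ⇒ total 18.
Compare {W1, W3, W5, W6}: total 19.
Compare {W1, W2, W5, W6}: total 20.
No size-4 selection does better; minimum is 18.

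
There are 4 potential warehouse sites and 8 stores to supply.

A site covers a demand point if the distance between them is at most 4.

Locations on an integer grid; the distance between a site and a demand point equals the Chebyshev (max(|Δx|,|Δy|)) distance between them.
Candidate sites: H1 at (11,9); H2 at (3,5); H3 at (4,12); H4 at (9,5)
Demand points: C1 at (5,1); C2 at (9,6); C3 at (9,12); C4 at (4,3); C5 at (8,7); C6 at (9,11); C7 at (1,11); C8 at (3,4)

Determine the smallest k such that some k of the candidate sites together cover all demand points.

3

Coverage sets (demand points within 4 of each site):
  H1: {C2, C3, C5, C6}
  H2: {C1, C4, C8}
  H3: {C7}
  H4: {C1, C2, C5}
No 2 sites suffice: every size-2 union leaves at least one demand point uncovered.
But {H1, H2, H3} covers everything, so the minimum is 3.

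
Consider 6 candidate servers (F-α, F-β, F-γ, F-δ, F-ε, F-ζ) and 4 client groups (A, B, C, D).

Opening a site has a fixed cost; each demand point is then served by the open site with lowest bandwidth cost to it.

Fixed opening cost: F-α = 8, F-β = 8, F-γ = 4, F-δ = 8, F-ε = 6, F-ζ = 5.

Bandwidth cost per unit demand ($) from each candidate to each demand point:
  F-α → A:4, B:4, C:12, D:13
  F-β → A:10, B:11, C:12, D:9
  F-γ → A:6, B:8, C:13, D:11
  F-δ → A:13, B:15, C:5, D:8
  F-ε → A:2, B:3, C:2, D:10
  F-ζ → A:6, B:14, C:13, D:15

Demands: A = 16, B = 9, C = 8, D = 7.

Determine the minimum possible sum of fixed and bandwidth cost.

Open {F-δ, F-ε}: assign each demand point to its cheapest open site.
  A→F-ε 16×2=32, B→F-ε 9×3=27, C→F-ε 8×2=16, D→F-δ 7×8=56
  bandwidth cost 131, fixed 14 → total 145.
Compare {F-γ, F-δ, F-ε}: bandwidth cost 131 + fixed 18 = 149.
Compare {F-δ, F-ε, F-ζ}: bandwidth cost 131 + fixed 19 = 150.
Compare {F-ε}: bandwidth cost 145 + fixed 6 = 151.
All other subsets cost ≥ 149. Minimum total cost: 145.

145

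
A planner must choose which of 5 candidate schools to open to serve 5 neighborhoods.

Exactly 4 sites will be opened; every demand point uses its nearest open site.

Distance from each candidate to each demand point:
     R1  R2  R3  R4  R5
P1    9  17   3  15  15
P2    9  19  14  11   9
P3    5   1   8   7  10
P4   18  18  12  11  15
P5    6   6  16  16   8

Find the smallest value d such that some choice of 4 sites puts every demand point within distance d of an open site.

8

Open {P1, P2, P3, P5}.
  Farthest demand point is R5 at distance 8 (to P5); all others are ≤ 8.
With {P1, P3, P4, P5} the worst case is 8.
With {P2, P3, P4, P5} the worst case is 8.
No size-4 selection achieves below 8.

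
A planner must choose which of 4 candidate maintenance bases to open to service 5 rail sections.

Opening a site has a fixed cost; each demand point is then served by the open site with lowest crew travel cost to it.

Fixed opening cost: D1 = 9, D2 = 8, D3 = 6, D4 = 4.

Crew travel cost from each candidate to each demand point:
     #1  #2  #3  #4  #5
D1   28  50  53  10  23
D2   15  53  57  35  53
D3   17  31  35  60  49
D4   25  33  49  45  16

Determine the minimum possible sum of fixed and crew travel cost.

Open {D1, D3, D4}: assign each demand point to its cheapest open site.
  #1→D3 17, #2→D3 31, #3→D3 35, #4→D1 10, #5→D4 16
  crew travel cost 109, fixed 19 → total 128.
Compare {D1, D3}: crew travel cost 116 + fixed 15 = 131.
Compare {D1, D2, D3, D4}: crew travel cost 107 + fixed 27 = 134.
Compare {D1, D2, D3}: crew travel cost 114 + fixed 23 = 137.
All other subsets cost ≥ 131. Minimum total cost: 128.

128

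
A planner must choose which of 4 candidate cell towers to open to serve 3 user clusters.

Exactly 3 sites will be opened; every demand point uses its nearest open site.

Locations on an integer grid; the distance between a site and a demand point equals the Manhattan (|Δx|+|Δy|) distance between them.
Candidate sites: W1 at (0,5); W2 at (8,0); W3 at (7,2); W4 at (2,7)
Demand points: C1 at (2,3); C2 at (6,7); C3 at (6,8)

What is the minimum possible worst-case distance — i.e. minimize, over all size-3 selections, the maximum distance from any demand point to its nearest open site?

5

Open {W1, W2, W4}.
  Farthest demand point is C3 at distance 5 (to W4); all others are ≤ 5.
With {W1, W3, W4} the worst case is 5.
With {W2, W3, W4} the worst case is 5.
No size-3 selection achieves below 5.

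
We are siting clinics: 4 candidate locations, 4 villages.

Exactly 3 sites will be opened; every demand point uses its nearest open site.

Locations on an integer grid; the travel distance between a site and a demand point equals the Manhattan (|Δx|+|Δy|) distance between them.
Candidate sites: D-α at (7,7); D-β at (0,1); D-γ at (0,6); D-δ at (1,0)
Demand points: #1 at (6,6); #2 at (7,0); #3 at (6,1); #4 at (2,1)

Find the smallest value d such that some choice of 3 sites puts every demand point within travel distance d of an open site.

6

Open {D-α, D-β, D-δ}.
  Farthest demand point is #2 at travel distance 6 (to D-δ); all others are ≤ 6.
With {D-α, D-γ, D-δ} the worst case is 6.
With {D-β, D-γ, D-δ} the worst case is 6.
No size-3 selection achieves below 6.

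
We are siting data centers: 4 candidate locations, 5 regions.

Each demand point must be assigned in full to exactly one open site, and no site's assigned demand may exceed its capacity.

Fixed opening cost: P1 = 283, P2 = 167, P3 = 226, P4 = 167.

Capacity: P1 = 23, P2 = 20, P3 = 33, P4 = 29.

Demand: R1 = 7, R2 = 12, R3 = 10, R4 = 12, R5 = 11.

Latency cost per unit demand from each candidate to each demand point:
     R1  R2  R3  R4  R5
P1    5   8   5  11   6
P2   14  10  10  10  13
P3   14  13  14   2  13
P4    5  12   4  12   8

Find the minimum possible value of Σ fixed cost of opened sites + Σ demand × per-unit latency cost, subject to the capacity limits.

736

Open {P3, P4}; cheapest assignment that respects the capacities:
  P3 (cap 33, load 24): R2, R4 — cost 12×13 + 12×2 = 180
  P4 (cap 29, load 28): R1, R3, R5 — cost 7×5 + 10×4 + 11×8 = 163
  Shipping 343, fixed 393 → total 736.
  Any other capacity-feasible assignment to {P3, P4} ships for at least 343.
Compare {P1, P4}: its best feasible assignment gives total 831.
Compare {P2, P3, P4}: its best feasible assignment gives total 867.
Every other set of open sites that can feasibly serve all demand totals ≥ 831 even under its best assignment. Minimum: 736.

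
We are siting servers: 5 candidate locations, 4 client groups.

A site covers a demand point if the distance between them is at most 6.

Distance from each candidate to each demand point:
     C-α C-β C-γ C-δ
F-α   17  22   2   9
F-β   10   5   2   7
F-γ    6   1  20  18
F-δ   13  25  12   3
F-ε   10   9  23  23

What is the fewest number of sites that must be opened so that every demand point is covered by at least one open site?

Coverage sets (demand points within 6 of each site):
  F-α: {C-γ}
  F-β: {C-β, C-γ}
  F-γ: {C-α, C-β}
  F-δ: {C-δ}
  F-ε: {}
No 2 sites suffice: every size-2 union leaves at least one demand point uncovered.
But {F-α, F-γ, F-δ} covers everything, so the minimum is 3.

3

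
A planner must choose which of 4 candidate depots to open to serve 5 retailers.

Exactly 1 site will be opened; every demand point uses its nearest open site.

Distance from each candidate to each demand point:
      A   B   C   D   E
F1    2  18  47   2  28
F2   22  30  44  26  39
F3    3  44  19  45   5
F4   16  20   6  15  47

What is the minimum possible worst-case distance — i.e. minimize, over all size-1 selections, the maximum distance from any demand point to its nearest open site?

Open {F2}.
  Farthest demand point is C at distance 44 (to F2); all others are ≤ 44.
With {F3} the worst case is 45.
With {F1} the worst case is 47.
No size-1 selection achieves below 44.

44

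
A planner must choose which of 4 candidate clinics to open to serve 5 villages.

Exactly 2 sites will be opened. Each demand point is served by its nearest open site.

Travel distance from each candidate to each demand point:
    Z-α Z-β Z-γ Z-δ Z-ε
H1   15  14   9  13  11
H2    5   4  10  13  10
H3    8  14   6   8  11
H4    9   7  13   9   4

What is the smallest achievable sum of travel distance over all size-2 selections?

Open {H2, H4}.
  Z-α→H2 5, Z-β→H2 4, Z-γ→H2 10, Z-δ→H4 9, Z-ε→H4 4  ⇒ total 32.
Compare {H2, H3}: total 33.
Compare {H3, H4}: total 33.
No size-2 selection does better; minimum is 32.

32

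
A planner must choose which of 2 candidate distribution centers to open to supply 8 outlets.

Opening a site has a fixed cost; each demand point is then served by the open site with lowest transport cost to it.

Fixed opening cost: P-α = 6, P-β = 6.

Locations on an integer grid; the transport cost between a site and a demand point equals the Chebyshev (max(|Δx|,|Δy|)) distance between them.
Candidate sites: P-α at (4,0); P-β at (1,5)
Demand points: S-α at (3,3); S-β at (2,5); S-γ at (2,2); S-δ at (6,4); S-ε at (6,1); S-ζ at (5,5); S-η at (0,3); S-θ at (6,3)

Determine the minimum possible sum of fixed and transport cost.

32

Open {P-α, P-β}: assign each demand point to its cheapest open site.
  S-α→P-β 2, S-β→P-β 1, S-γ→P-α 2, S-δ→P-α 4, S-ε→P-α 2, S-ζ→P-β 4, S-η→P-β 2, S-θ→P-α 3
  transport cost 20, fixed 12 → total 32.
Compare {P-β}: transport cost 27 + fixed 6 = 33.
Compare {P-α}: transport cost 28 + fixed 6 = 34.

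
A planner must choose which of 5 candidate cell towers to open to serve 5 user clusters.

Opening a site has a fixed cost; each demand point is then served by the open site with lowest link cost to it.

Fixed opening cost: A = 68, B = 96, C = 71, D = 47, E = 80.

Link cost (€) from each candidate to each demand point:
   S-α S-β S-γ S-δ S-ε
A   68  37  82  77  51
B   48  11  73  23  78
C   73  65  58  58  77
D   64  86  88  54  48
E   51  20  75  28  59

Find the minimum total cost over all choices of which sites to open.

Open {E}: assign each demand point to its cheapest open site.
  S-α→E 51, S-β→E 20, S-γ→E 75, S-δ→E 28, S-ε→E 59
  link cost 233, fixed 80 → total 313.
Compare {B}: link cost 233 + fixed 96 = 329.
Compare {B, D}: link cost 203 + fixed 143 = 346.
Compare {D, E}: link cost 222 + fixed 127 = 349.
All other subsets cost ≥ 329. Minimum total cost: 313.

313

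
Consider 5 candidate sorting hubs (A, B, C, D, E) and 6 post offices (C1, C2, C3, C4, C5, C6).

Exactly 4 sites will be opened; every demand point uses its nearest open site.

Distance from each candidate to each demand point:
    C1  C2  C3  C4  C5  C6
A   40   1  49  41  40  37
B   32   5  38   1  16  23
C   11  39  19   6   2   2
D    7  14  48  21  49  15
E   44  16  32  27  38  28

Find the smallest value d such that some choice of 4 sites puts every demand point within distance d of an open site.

Open {A, B, C, D}.
  Farthest demand point is C3 at distance 19 (to C); all others are ≤ 19.
With {A, B, C, E} the worst case is 19.
With {A, C, D, E} the worst case is 19.
No size-4 selection achieves below 19.

19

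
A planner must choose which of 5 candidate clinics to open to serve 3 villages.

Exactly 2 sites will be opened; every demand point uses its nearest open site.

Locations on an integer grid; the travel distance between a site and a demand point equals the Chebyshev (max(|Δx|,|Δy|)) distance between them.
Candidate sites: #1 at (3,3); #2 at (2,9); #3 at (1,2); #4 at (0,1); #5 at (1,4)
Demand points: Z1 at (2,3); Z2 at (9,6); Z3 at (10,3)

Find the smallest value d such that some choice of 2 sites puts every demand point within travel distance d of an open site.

7

Open {#1, #2}.
  Farthest demand point is Z3 at travel distance 7 (to #1); all others are ≤ 7.
With {#1, #3} the worst case is 7.
With {#1, #4} the worst case is 7.
No size-2 selection achieves below 7.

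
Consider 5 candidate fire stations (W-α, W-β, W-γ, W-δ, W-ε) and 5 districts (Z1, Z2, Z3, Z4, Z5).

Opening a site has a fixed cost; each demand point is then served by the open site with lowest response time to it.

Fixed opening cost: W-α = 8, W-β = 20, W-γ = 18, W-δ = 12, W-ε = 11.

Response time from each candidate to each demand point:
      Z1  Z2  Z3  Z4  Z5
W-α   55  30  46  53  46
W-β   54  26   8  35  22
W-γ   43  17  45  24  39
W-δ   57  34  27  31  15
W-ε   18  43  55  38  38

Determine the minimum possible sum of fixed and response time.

Open {W-β, W-γ, W-ε}: assign each demand point to its cheapest open site.
  Z1→W-ε 18, Z2→W-γ 17, Z3→W-β 8, Z4→W-γ 24, Z5→W-β 22
  response time 89, fixed 49 → total 138.
Compare {W-β, W-ε}: response time 109 + fixed 31 = 140.
Compare {W-β, W-δ, W-ε}: response time 98 + fixed 43 = 141.
Compare {W-γ, W-δ, W-ε}: response time 101 + fixed 41 = 142.
All other subsets cost ≥ 140. Minimum total cost: 138.

138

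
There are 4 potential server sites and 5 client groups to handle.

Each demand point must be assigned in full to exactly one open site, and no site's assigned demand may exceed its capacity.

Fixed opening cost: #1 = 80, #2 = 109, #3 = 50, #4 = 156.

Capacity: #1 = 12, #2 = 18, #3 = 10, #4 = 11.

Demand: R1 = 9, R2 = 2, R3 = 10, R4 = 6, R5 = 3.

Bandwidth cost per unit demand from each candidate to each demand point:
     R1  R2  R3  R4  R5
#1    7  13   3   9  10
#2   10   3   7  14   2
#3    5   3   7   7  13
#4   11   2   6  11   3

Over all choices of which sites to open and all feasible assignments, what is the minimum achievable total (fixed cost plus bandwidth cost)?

Open {#1, #2, #3}; cheapest assignment that respects the capacities:
  #1 (cap 12, load 10): R3 — cost 10×3 = 30
  #2 (cap 18, load 11): R2, R4, R5 — cost 2×3 + 6×14 + 3×2 = 96
  #3 (cap 10, load 9): R1 — cost 9×5 = 45
  Shipping 171, fixed 239 → total 410.
  Any other capacity-feasible assignment to {#1, #2, #3} ships for at least 171.
Compare {#1, #2}: its best feasible assignment gives total 425.
Compare {#1, #3, #4}: its best feasible assignment gives total 440.
Every other set of open sites that can feasibly serve all demand totals ≥ 425 even under its best assignment. Minimum: 410.

410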